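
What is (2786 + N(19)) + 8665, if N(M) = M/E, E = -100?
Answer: 1145081/100 ≈ 11451.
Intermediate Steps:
N(M) = -M/100 (N(M) = M/(-100) = M*(-1/100) = -M/100)
(2786 + N(19)) + 8665 = (2786 - 1/100*19) + 8665 = (2786 - 19/100) + 8665 = 278581/100 + 8665 = 1145081/100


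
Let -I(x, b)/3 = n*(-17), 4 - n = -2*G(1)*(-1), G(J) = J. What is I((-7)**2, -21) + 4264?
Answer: 4366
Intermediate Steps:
n = 2 (n = 4 - (-2*1)*(-1) = 4 - (-2)*(-1) = 4 - 1*2 = 4 - 2 = 2)
I(x, b) = 102 (I(x, b) = -6*(-17) = -3*(-34) = 102)
I((-7)**2, -21) + 4264 = 102 + 4264 = 4366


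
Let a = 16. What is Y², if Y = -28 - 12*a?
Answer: 48400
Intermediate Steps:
Y = -220 (Y = -28 - 12*16 = -28 - 192 = -220)
Y² = (-220)² = 48400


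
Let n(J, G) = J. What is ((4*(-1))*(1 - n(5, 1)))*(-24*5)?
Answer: -1920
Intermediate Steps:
((4*(-1))*(1 - n(5, 1)))*(-24*5) = ((4*(-1))*(1 - 1*5))*(-24*5) = -4*(1 - 5)*(-120) = -4*(-4)*(-120) = 16*(-120) = -1920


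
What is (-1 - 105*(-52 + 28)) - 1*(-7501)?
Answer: 10020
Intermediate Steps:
(-1 - 105*(-52 + 28)) - 1*(-7501) = (-1 - 105*(-24)) + 7501 = (-1 + 2520) + 7501 = 2519 + 7501 = 10020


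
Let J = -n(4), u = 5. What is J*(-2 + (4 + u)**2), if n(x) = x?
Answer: -316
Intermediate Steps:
J = -4 (J = -1*4 = -4)
J*(-2 + (4 + u)**2) = -4*(-2 + (4 + 5)**2) = -4*(-2 + 9**2) = -4*(-2 + 81) = -4*79 = -316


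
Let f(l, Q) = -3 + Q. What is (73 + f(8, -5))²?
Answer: 4225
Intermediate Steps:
(73 + f(8, -5))² = (73 + (-3 - 5))² = (73 - 8)² = 65² = 4225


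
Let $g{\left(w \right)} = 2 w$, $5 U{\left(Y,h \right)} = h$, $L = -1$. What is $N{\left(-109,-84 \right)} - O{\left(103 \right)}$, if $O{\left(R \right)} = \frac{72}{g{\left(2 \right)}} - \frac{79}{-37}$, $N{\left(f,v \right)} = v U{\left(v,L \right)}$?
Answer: $- \frac{617}{185} \approx -3.3351$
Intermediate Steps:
$U{\left(Y,h \right)} = \frac{h}{5}$
$N{\left(f,v \right)} = - \frac{v}{5}$ ($N{\left(f,v \right)} = v \frac{1}{5} \left(-1\right) = v \left(- \frac{1}{5}\right) = - \frac{v}{5}$)
$O{\left(R \right)} = \frac{745}{37}$ ($O{\left(R \right)} = \frac{72}{2 \cdot 2} - \frac{79}{-37} = \frac{72}{4} - - \frac{79}{37} = 72 \cdot \frac{1}{4} + \frac{79}{37} = 18 + \frac{79}{37} = \frac{745}{37}$)
$N{\left(-109,-84 \right)} - O{\left(103 \right)} = \left(- \frac{1}{5}\right) \left(-84\right) - \frac{745}{37} = \frac{84}{5} - \frac{745}{37} = - \frac{617}{185}$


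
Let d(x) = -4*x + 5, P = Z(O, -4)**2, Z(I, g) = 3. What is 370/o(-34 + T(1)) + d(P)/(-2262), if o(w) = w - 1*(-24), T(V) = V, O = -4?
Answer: -278887/6786 ≈ -41.097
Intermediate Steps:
P = 9 (P = 3**2 = 9)
o(w) = 24 + w (o(w) = w + 24 = 24 + w)
d(x) = 5 - 4*x
370/o(-34 + T(1)) + d(P)/(-2262) = 370/(24 + (-34 + 1)) + (5 - 4*9)/(-2262) = 370/(24 - 33) + (5 - 36)*(-1/2262) = 370/(-9) - 31*(-1/2262) = 370*(-1/9) + 31/2262 = -370/9 + 31/2262 = -278887/6786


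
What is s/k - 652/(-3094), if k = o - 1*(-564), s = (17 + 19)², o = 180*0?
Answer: 182398/72709 ≈ 2.5086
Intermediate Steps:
o = 0
s = 1296 (s = 36² = 1296)
k = 564 (k = 0 - 1*(-564) = 0 + 564 = 564)
s/k - 652/(-3094) = 1296/564 - 652/(-3094) = 1296*(1/564) - 652*(-1/3094) = 108/47 + 326/1547 = 182398/72709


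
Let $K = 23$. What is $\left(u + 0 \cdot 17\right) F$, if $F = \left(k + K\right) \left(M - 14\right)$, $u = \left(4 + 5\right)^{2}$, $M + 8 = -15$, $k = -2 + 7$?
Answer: $-83916$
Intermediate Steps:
$k = 5$
$M = -23$ ($M = -8 - 15 = -23$)
$u = 81$ ($u = 9^{2} = 81$)
$F = -1036$ ($F = \left(5 + 23\right) \left(-23 - 14\right) = 28 \left(-37\right) = -1036$)
$\left(u + 0 \cdot 17\right) F = \left(81 + 0 \cdot 17\right) \left(-1036\right) = \left(81 + 0\right) \left(-1036\right) = 81 \left(-1036\right) = -83916$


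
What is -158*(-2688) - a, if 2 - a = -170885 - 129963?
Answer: 123854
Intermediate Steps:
a = 300850 (a = 2 - (-170885 - 129963) = 2 - 1*(-300848) = 2 + 300848 = 300850)
-158*(-2688) - a = -158*(-2688) - 1*300850 = 424704 - 300850 = 123854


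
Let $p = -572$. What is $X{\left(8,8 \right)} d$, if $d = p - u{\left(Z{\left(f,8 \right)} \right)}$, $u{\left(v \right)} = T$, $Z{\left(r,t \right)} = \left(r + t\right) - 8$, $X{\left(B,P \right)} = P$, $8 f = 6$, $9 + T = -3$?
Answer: $-4480$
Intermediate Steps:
$T = -12$ ($T = -9 - 3 = -12$)
$f = \frac{3}{4}$ ($f = \frac{1}{8} \cdot 6 = \frac{3}{4} \approx 0.75$)
$Z{\left(r,t \right)} = -8 + r + t$
$u{\left(v \right)} = -12$
$d = -560$ ($d = -572 - -12 = -572 + 12 = -560$)
$X{\left(8,8 \right)} d = 8 \left(-560\right) = -4480$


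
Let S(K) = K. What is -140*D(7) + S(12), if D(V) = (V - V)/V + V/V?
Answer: -128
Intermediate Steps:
D(V) = 1 (D(V) = 0/V + 1 = 0 + 1 = 1)
-140*D(7) + S(12) = -140*1 + 12 = -140 + 12 = -128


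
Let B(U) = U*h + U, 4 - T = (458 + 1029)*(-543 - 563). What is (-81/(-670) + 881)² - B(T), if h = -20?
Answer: 14375693919801/448900 ≈ 3.2024e+7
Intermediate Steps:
T = 1644626 (T = 4 - (458 + 1029)*(-543 - 563) = 4 - 1487*(-1106) = 4 - 1*(-1644622) = 4 + 1644622 = 1644626)
B(U) = -19*U (B(U) = U*(-20) + U = -20*U + U = -19*U)
(-81/(-670) + 881)² - B(T) = (-81/(-670) + 881)² - (-19)*1644626 = (-81*(-1/670) + 881)² - 1*(-31247894) = (81/670 + 881)² + 31247894 = (590351/670)² + 31247894 = 348514303201/448900 + 31247894 = 14375693919801/448900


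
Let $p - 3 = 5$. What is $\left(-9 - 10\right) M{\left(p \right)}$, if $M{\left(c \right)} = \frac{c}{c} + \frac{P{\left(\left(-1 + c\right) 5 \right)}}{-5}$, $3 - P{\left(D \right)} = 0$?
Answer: $- \frac{38}{5} \approx -7.6$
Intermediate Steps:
$p = 8$ ($p = 3 + 5 = 8$)
$P{\left(D \right)} = 3$ ($P{\left(D \right)} = 3 - 0 = 3 + 0 = 3$)
$M{\left(c \right)} = \frac{2}{5}$ ($M{\left(c \right)} = \frac{c}{c} + \frac{3}{-5} = 1 + 3 \left(- \frac{1}{5}\right) = 1 - \frac{3}{5} = \frac{2}{5}$)
$\left(-9 - 10\right) M{\left(p \right)} = \left(-9 - 10\right) \frac{2}{5} = \left(-19\right) \frac{2}{5} = - \frac{38}{5}$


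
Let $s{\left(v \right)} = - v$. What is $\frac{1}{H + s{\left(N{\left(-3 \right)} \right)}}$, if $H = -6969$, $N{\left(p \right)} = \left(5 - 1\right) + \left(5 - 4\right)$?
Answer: $- \frac{1}{6974} \approx -0.00014339$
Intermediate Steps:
$N{\left(p \right)} = 5$ ($N{\left(p \right)} = 4 + \left(5 - 4\right) = 4 + 1 = 5$)
$\frac{1}{H + s{\left(N{\left(-3 \right)} \right)}} = \frac{1}{-6969 - 5} = \frac{1}{-6974} = - \frac{1}{6974}$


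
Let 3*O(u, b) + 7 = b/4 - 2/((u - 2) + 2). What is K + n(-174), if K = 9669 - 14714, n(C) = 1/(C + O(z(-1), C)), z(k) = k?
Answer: -5756351/1141 ≈ -5045.0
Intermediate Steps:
O(u, b) = -7/3 - 2/(3*u) + b/12 (O(u, b) = -7/3 + (b/4 - 2/((u - 2) + 2))/3 = -7/3 + (b*(1/4) - 2/((-2 + u) + 2))/3 = -7/3 + (b/4 - 2/u)/3 = -7/3 + (-2/u + b/4)/3 = -7/3 + (-2/(3*u) + b/12) = -7/3 - 2/(3*u) + b/12)
n(C) = 1/(-5/3 + 13*C/12) (n(C) = 1/(C + (1/12)*(-8 - (-28 + C))/(-1)) = 1/(C + (1/12)*(-1)*(-8 + (28 - C))) = 1/(C + (1/12)*(-1)*(20 - C)) = 1/(C + (-5/3 + C/12)) = 1/(-5/3 + 13*C/12))
K = -5045
K + n(-174) = -5045 + 12/(-20 + 13*(-174)) = -5045 + 12/(-20 - 2262) = -5045 + 12/(-2282) = -5045 + 12*(-1/2282) = -5045 - 6/1141 = -5756351/1141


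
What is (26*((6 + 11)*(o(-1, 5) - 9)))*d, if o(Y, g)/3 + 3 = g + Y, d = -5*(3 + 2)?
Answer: 66300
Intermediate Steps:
d = -25 (d = -5*5 = -25)
o(Y, g) = -9 + 3*Y + 3*g (o(Y, g) = -9 + 3*(g + Y) = -9 + 3*(Y + g) = -9 + (3*Y + 3*g) = -9 + 3*Y + 3*g)
(26*((6 + 11)*(o(-1, 5) - 9)))*d = (26*((6 + 11)*((-9 + 3*(-1) + 3*5) - 9)))*(-25) = (26*(17*((-9 - 3 + 15) - 9)))*(-25) = (26*(17*(3 - 9)))*(-25) = (26*(17*(-6)))*(-25) = (26*(-102))*(-25) = -2652*(-25) = 66300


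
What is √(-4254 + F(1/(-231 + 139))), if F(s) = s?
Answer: I*√9001487/46 ≈ 65.223*I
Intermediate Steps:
√(-4254 + F(1/(-231 + 139))) = √(-4254 + 1/(-231 + 139)) = √(-4254 + 1/(-92)) = √(-4254 - 1/92) = √(-391369/92) = I*√9001487/46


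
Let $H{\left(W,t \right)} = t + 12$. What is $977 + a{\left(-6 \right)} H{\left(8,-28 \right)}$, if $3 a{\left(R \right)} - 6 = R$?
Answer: $977$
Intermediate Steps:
$a{\left(R \right)} = 2 + \frac{R}{3}$
$H{\left(W,t \right)} = 12 + t$
$977 + a{\left(-6 \right)} H{\left(8,-28 \right)} = 977 + \left(2 + \frac{1}{3} \left(-6\right)\right) \left(12 - 28\right) = 977 + \left(2 - 2\right) \left(-16\right) = 977 + 0 \left(-16\right) = 977 + 0 = 977$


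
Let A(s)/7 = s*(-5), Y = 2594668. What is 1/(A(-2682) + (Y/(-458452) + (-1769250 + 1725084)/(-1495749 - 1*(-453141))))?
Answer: 19916071784/1869409784463117 ≈ 1.0654e-5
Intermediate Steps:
A(s) = -35*s (A(s) = 7*(s*(-5)) = 7*(-5*s) = -35*s)
1/(A(-2682) + (Y/(-458452) + (-1769250 + 1725084)/(-1495749 - 1*(-453141)))) = 1/(-35*(-2682) + (2594668/(-458452) + (-1769250 + 1725084)/(-1495749 - 1*(-453141)))) = 1/(93870 + (2594668*(-1/458452) - 44166/(-1495749 + 453141))) = 1/(93870 + (-648667/114613 - 44166/(-1042608))) = 1/(93870 + (-648667/114613 - 44166*(-1/1042608))) = 1/(93870 + (-648667/114613 + 7361/173768)) = 1/(93870 - 111873900963/19916071784) = 1/(1869409784463117/19916071784) = 19916071784/1869409784463117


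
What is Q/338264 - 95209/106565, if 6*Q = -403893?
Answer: -78758506867/72094206320 ≈ -1.0924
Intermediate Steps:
Q = -134631/2 (Q = (⅙)*(-403893) = -134631/2 ≈ -67316.)
Q/338264 - 95209/106565 = -134631/2/338264 - 95209/106565 = -134631/2*1/338264 - 95209*1/106565 = -134631/676528 - 95209/106565 = -78758506867/72094206320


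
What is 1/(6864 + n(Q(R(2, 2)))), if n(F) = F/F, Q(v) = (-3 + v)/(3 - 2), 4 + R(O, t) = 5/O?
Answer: 1/6865 ≈ 0.00014567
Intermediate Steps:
R(O, t) = -4 + 5/O
Q(v) = -3 + v (Q(v) = (-3 + v)/1 = (-3 + v)*1 = -3 + v)
n(F) = 1
1/(6864 + n(Q(R(2, 2)))) = 1/(6864 + 1) = 1/6865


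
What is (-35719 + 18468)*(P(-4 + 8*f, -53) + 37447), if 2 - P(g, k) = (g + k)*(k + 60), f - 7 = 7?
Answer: -639391064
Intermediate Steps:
f = 14 (f = 7 + 7 = 14)
P(g, k) = 2 - (60 + k)*(g + k) (P(g, k) = 2 - (g + k)*(k + 60) = 2 - (g + k)*(60 + k) = 2 - (60 + k)*(g + k))
(-35719 + 18468)*(P(-4 + 8*f, -53) + 37447) = (-35719 + 18468)*((2 - 1*(-53)**2 - 60*(-4 + 8*14) - 60*(-53) - 1*(-4 + 8*14)*(-53)) + 37447) = -17251*((2 - 1*2809 - 60*(-4 + 112) + 3180 - 1*(-4 + 112)*(-53)) + 37447) = -17251*((2 - 2809 - 60*108 + 3180 - 1*108*(-53)) + 37447) = -17251*((2 - 2809 - 6480 + 3180 + 5724) + 37447) = -17251*(-383 + 37447) = -17251*37064 = -639391064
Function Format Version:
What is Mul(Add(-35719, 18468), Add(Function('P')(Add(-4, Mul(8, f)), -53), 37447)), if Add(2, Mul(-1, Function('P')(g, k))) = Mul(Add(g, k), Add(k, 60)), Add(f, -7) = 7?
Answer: -639391064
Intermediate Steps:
f = 14 (f = Add(7, 7) = 14)
Function('P')(g, k) = Add(2, Mul(-1, Add(60, k), Add(g, k))) (Function('P')(g, k) = Add(2, Mul(-1, Mul(Add(g, k), Add(k, 60)))) = Add(2, Mul(-1, Mul(Add(g, k), Add(60, k)))) = Add(2, Mul(-1, Mul(Add(60, k), Add(g, k)))) = Add(2, Mul(-1, Add(60, k), Add(g, k))))
Mul(Add(-35719, 18468), Add(Function('P')(Add(-4, Mul(8, f)), -53), 37447)) = Mul(Add(-35719, 18468), Add(Add(2, Mul(-1, Pow(-53, 2)), Mul(-60, Add(-4, Mul(8, 14))), Mul(-60, -53), Mul(-1, Add(-4, Mul(8, 14)), -53)), 37447)) = Mul(-17251, Add(Add(2, Mul(-1, 2809), Mul(-60, Add(-4, 112)), 3180, Mul(-1, Add(-4, 112), -53)), 37447)) = Mul(-17251, Add(Add(2, -2809, Mul(-60, 108), 3180, Mul(-1, 108, -53)), 37447)) = Mul(-17251, Add(Add(2, -2809, -6480, 3180, 5724), 37447)) = Mul(-17251, Add(-383, 37447)) = Mul(-17251, 37064) = -639391064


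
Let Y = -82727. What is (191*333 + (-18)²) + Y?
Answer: -18800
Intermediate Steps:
(191*333 + (-18)²) + Y = (191*333 + (-18)²) - 82727 = (63603 + 324) - 82727 = 63927 - 82727 = -18800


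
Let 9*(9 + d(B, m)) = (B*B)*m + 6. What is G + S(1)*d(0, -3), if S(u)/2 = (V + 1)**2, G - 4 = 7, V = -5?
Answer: -767/3 ≈ -255.67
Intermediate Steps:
G = 11 (G = 4 + 7 = 11)
d(B, m) = -25/3 + m*B**2/9 (d(B, m) = -9 + ((B*B)*m + 6)/9 = -9 + (B**2*m + 6)/9 = -9 + (m*B**2 + 6)/9 = -9 + (6 + m*B**2)/9 = -9 + (2/3 + m*B**2/9) = -25/3 + m*B**2/9)
S(u) = 32 (S(u) = 2*(-5 + 1)**2 = 2*(-4)**2 = 2*16 = 32)
G + S(1)*d(0, -3) = 11 + 32*(-25/3 + (1/9)*(-3)*0**2) = 11 + 32*(-25/3 + (1/9)*(-3)*0) = 11 + 32*(-25/3 + 0) = 11 + 32*(-25/3) = 11 - 800/3 = -767/3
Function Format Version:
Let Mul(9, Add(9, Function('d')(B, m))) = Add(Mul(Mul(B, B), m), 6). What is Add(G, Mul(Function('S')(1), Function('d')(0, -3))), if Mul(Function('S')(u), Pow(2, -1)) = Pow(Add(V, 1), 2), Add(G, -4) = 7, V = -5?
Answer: Rational(-767, 3) ≈ -255.67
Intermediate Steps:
G = 11 (G = Add(4, 7) = 11)
Function('d')(B, m) = Add(Rational(-25, 3), Mul(Rational(1, 9), m, Pow(B, 2))) (Function('d')(B, m) = Add(-9, Mul(Rational(1, 9), Add(Mul(Mul(B, B), m), 6))) = Add(-9, Mul(Rational(1, 9), Add(Mul(Pow(B, 2), m), 6))) = Add(-9, Mul(Rational(1, 9), Add(Mul(m, Pow(B, 2)), 6))) = Add(-9, Mul(Rational(1, 9), Add(6, Mul(m, Pow(B, 2))))) = Add(-9, Add(Rational(2, 3), Mul(Rational(1, 9), m, Pow(B, 2)))) = Add(Rational(-25, 3), Mul(Rational(1, 9), m, Pow(B, 2))))
Function('S')(u) = 32 (Function('S')(u) = Mul(2, Pow(Add(-5, 1), 2)) = Mul(2, Pow(-4, 2)) = Mul(2, 16) = 32)
Add(G, Mul(Function('S')(1), Function('d')(0, -3))) = Add(11, Mul(32, Add(Rational(-25, 3), Mul(Rational(1, 9), -3, Pow(0, 2))))) = Add(11, Mul(32, Add(Rational(-25, 3), Mul(Rational(1, 9), -3, 0)))) = Add(11, Mul(32, Add(Rational(-25, 3), 0))) = Add(11, Mul(32, Rational(-25, 3))) = Add(11, Rational(-800, 3)) = Rational(-767, 3)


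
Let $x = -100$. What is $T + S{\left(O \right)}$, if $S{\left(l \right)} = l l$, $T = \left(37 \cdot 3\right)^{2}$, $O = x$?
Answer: $22321$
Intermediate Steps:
$O = -100$
$T = 12321$ ($T = 111^{2} = 12321$)
$S{\left(l \right)} = l^{2}$
$T + S{\left(O \right)} = 12321 + \left(-100\right)^{2} = 12321 + 10000 = 22321$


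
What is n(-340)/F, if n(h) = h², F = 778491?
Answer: 115600/778491 ≈ 0.14849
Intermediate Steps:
n(-340)/F = (-340)²/778491 = 115600*(1/778491) = 115600/778491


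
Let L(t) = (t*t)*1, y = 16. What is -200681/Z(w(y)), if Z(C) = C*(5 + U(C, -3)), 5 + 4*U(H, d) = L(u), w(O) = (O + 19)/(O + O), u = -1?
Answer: -1605448/35 ≈ -45870.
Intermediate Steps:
w(O) = (19 + O)/(2*O) (w(O) = (19 + O)/((2*O)) = (19 + O)*(1/(2*O)) = (19 + O)/(2*O))
L(t) = t² (L(t) = t²*1 = t²)
U(H, d) = -1 (U(H, d) = -5/4 + (¼)*(-1)² = -5/4 + (¼)*1 = -5/4 + ¼ = -1)
Z(C) = 4*C (Z(C) = C*(5 - 1) = C*4 = 4*C)
-200681/Z(w(y)) = -200681*8/(19 + 16) = -200681/(4*((½)*(1/16)*35)) = -200681/(4*(35/32)) = -200681/35/8 = -200681*8/35 = -1605448/35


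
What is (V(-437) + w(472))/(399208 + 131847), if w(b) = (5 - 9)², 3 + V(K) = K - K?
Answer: 13/531055 ≈ 2.4480e-5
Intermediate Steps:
V(K) = -3 (V(K) = -3 + (K - K) = -3 + 0 = -3)
w(b) = 16 (w(b) = (-4)² = 16)
(V(-437) + w(472))/(399208 + 131847) = (-3 + 16)/(399208 + 131847) = 13/531055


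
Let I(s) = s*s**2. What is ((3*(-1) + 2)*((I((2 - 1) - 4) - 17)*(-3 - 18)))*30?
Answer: -27720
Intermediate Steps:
I(s) = s**3
((3*(-1) + 2)*((I((2 - 1) - 4) - 17)*(-3 - 18)))*30 = ((3*(-1) + 2)*((((2 - 1) - 4)**3 - 17)*(-3 - 18)))*30 = ((-3 + 2)*(((1 - 4)**3 - 17)*(-21)))*30 = -((-3)**3 - 17)*(-21)*30 = -(-27 - 17)*(-21)*30 = -(-44)*(-21)*30 = -1*924*30 = -924*30 = -27720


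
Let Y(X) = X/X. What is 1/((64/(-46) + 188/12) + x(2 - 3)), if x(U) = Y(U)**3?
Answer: 69/1054 ≈ 0.065465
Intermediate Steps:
Y(X) = 1
x(U) = 1 (x(U) = 1**3 = 1)
1/((64/(-46) + 188/12) + x(2 - 3)) = 1/((64/(-46) + 188/12) + 1) = 1/((64*(-1/46) + 188*(1/12)) + 1) = 1/((-32/23 + 47/3) + 1) = 1/(985/69 + 1) = 1/(1054/69) = 69/1054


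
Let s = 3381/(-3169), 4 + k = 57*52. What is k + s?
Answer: 9376859/3169 ≈ 2958.9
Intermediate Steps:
k = 2960 (k = -4 + 57*52 = -4 + 2964 = 2960)
s = -3381/3169 (s = 3381*(-1/3169) = -3381/3169 ≈ -1.0669)
k + s = 2960 - 3381/3169 = 9376859/3169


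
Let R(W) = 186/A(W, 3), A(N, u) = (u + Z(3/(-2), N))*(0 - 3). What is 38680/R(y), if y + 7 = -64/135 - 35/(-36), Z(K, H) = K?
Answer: -29010/31 ≈ -935.81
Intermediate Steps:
y = -3511/540 (y = -7 + (-64/135 - 35/(-36)) = -7 + (-64*1/135 - 35*(-1/36)) = -7 + (-64/135 + 35/36) = -7 + 269/540 = -3511/540 ≈ -6.5019)
A(N, u) = 9/2 - 3*u (A(N, u) = (u + 3/(-2))*(0 - 3) = (u + 3*(-½))*(-3) = (u - 3/2)*(-3) = (-3/2 + u)*(-3) = 9/2 - 3*u)
R(W) = -124/3 (R(W) = 186/(9/2 - 3*3) = 186/(9/2 - 9) = 186/(-9/2) = 186*(-2/9) = -124/3)
38680/R(y) = 38680/(-124/3) = 38680*(-3/124) = -29010/31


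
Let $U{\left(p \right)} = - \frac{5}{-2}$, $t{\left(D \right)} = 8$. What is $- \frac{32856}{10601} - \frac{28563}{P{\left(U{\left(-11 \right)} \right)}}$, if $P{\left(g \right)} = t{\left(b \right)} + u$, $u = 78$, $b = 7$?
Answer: $- \frac{305621979}{911686} \approx -335.23$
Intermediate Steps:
$U{\left(p \right)} = \frac{5}{2}$ ($U{\left(p \right)} = \left(-5\right) \left(- \frac{1}{2}\right) = \frac{5}{2}$)
$P{\left(g \right)} = 86$ ($P{\left(g \right)} = 8 + 78 = 86$)
$- \frac{32856}{10601} - \frac{28563}{P{\left(U{\left(-11 \right)} \right)}} = - \frac{32856}{10601} - \frac{28563}{86} = - \frac{305621979}{911686}$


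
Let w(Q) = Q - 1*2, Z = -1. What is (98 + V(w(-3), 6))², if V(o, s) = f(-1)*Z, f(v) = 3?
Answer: 9025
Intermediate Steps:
w(Q) = -2 + Q (w(Q) = Q - 2 = -2 + Q)
V(o, s) = -3 (V(o, s) = 3*(-1) = -3)
(98 + V(w(-3), 6))² = (98 - 3)² = 95² = 9025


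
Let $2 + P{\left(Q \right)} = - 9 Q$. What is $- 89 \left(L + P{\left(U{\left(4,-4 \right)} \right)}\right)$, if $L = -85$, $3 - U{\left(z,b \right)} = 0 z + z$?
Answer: $6942$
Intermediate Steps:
$U{\left(z,b \right)} = 3 - z$ ($U{\left(z,b \right)} = 3 - \left(0 z + z\right) = 3 - \left(0 + z\right) = 3 - z$)
$P{\left(Q \right)} = -2 - 9 Q$
$- 89 \left(L + P{\left(U{\left(4,-4 \right)} \right)}\right) = - 89 \left(-85 - \left(2 + 9 \left(3 - 4\right)\right)\right) = - 89 \left(-85 - -7\right) = - 89 \left(-85 + \left(-2 + 9\right)\right) = - 89 \left(-85 + 7\right) = \left(-89\right) \left(-78\right) = 6942$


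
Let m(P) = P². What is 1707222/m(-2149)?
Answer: 1707222/4618201 ≈ 0.36967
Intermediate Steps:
1707222/m(-2149) = 1707222/((-2149)²) = 1707222/4618201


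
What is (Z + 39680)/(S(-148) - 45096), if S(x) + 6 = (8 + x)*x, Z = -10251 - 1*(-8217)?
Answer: -18823/12191 ≈ -1.5440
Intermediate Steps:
Z = -2034 (Z = -10251 + 8217 = -2034)
S(x) = -6 + x*(8 + x) (S(x) = -6 + (8 + x)*x = -6 + x*(8 + x))
(Z + 39680)/(S(-148) - 45096) = (-2034 + 39680)/((-6 + (-148)² + 8*(-148)) - 45096) = 37646/((-6 + 21904 - 1184) - 45096) = 37646/(20714 - 45096) = 37646/(-24382) = 37646*(-1/24382) = -18823/12191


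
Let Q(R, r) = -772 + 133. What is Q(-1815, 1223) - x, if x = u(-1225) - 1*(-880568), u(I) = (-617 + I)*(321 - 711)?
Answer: -1599587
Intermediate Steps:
u(I) = 240630 - 390*I (u(I) = (-617 + I)*(-390) = 240630 - 390*I)
Q(R, r) = -639
x = 1598948 (x = (240630 - 390*(-1225)) - 1*(-880568) = (240630 + 477750) + 880568 = 718380 + 880568 = 1598948)
Q(-1815, 1223) - x = -639 - 1*1598948 = -639 - 1598948 = -1599587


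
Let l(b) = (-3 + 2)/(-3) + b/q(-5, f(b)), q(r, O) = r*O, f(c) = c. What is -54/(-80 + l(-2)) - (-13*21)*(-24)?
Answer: -3924243/599 ≈ -6551.3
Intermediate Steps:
q(r, O) = O*r
l(b) = 2/15 (l(b) = (-3 + 2)/(-3) + b/((b*(-5))) = -1*(-⅓) + b/((-5*b)) = ⅓ + b*(-1/(5*b)) = ⅓ - ⅕ = 2/15)
-54/(-80 + l(-2)) - (-13*21)*(-24) = -54/(-80 + 2/15) - (-13*21)*(-24) = -54/(-1198/15) - (-273)*(-24) = -54*(-15/1198) - 1*6552 = 405/599 - 6552 = -3924243/599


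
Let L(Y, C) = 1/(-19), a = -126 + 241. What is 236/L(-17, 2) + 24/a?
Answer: -515636/115 ≈ -4483.8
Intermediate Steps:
a = 115
L(Y, C) = -1/19
236/L(-17, 2) + 24/a = 236/(-1/19) + 24/115 = 236*(-19) + 24*(1/115) = -4484 + 24/115 = -515636/115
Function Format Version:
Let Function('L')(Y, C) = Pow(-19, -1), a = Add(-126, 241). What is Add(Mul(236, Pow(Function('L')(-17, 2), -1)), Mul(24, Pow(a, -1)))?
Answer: Rational(-515636, 115) ≈ -4483.8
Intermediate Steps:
a = 115
Function('L')(Y, C) = Rational(-1, 19)
Add(Mul(236, Pow(Function('L')(-17, 2), -1)), Mul(24, Pow(a, -1))) = Add(Mul(236, Pow(Rational(-1, 19), -1)), Mul(24, Pow(115, -1))) = Add(Mul(236, -19), Mul(24, Rational(1, 115))) = Add(-4484, Rational(24, 115)) = Rational(-515636, 115)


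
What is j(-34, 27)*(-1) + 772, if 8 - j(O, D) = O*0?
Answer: 764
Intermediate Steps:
j(O, D) = 8 (j(O, D) = 8 - O*0 = 8 - 1*0 = 8 + 0 = 8)
j(-34, 27)*(-1) + 772 = 8*(-1) + 772 = -8 + 772 = 764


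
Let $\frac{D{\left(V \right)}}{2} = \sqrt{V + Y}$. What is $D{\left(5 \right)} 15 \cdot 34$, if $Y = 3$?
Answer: $2040 \sqrt{2} \approx 2885.0$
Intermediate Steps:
$D{\left(V \right)} = 2 \sqrt{3 + V}$ ($D{\left(V \right)} = 2 \sqrt{V + 3} = 2 \sqrt{3 + V}$)
$D{\left(5 \right)} 15 \cdot 34 = 2 \sqrt{3 + 5} \cdot 15 \cdot 34 = 2 \sqrt{8} \cdot 15 \cdot 34 = 2 \cdot 2 \sqrt{2} \cdot 15 \cdot 34 = 4 \sqrt{2} \cdot 15 \cdot 34 = 60 \sqrt{2} \cdot 34 = 2040 \sqrt{2}$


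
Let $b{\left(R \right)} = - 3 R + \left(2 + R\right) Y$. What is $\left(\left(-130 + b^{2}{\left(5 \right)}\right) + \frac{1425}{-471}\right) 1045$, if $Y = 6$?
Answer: $\frac{97778560}{157} \approx 6.2279 \cdot 10^{5}$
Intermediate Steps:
$b{\left(R \right)} = 12 + 3 R$ ($b{\left(R \right)} = - 3 R + \left(2 + R\right) 6 = - 3 R + \left(12 + 6 R\right) = 12 + 3 R$)
$\left(\left(-130 + b^{2}{\left(5 \right)}\right) + \frac{1425}{-471}\right) 1045 = \left(\left(-130 + \left(12 + 3 \cdot 5\right)^{2}\right) + \frac{1425}{-471}\right) 1045 = \left(\left(-130 + \left(12 + 15\right)^{2}\right) + 1425 \left(- \frac{1}{471}\right)\right) 1045 = \left(\left(-130 + 27^{2}\right) - \frac{475}{157}\right) 1045 = \left(\left(-130 + 729\right) - \frac{475}{157}\right) 1045 = \left(599 - \frac{475}{157}\right) 1045 = \frac{93568}{157} \cdot 1045 = \frac{97778560}{157}$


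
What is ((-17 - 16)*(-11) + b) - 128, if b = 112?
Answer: 347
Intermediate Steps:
((-17 - 16)*(-11) + b) - 128 = ((-17 - 16)*(-11) + 112) - 128 = (-33*(-11) + 112) - 128 = (363 + 112) - 128 = 475 - 128 = 347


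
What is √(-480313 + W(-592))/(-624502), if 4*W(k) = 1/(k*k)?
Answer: -I*√673329660927/739410368 ≈ -0.0011098*I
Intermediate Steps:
W(k) = 1/(4*k²) (W(k) = (1/(k*k))/4 = 1/(4*k²))
√(-480313 + W(-592))/(-624502) = √(-480313 + (¼)/(-592)²)/(-624502) = √(-480313 + (¼)*(1/350464))*(-1/624502) = √(-480313 + 1/1401856)*(-1/624502) = √(-673329660927/1401856)*(-1/624502) = (I*√673329660927/1184)*(-1/624502) = -I*√673329660927/739410368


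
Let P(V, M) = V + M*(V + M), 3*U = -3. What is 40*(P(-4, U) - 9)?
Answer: -320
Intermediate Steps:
U = -1 (U = (⅓)*(-3) = -1)
P(V, M) = V + M*(M + V)
40*(P(-4, U) - 9) = 40*((-4 + (-1)² - 1*(-4)) - 9) = 40*((-4 + 1 + 4) - 9) = 40*(1 - 9) = 40*(-8) = -320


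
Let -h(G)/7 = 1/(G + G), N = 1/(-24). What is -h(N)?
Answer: -84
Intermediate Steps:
N = -1/24 ≈ -0.041667
h(G) = -7/(2*G) (h(G) = -7/(G + G) = -7*1/(2*G) = -7/(2*G))
-h(N) = -(-7)/(2*(-1/24)) = -(-7)*(-24)/2 = -1*84 = -84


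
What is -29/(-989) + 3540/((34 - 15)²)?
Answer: 3511529/357029 ≈ 9.8354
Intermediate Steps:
-29/(-989) + 3540/((34 - 15)²) = -29*(-1/989) + 3540/(19²) = 29/989 + 3540/361 = 3511529/357029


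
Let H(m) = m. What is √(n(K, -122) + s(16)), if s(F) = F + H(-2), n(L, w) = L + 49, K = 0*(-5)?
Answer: 3*√7 ≈ 7.9373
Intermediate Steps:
K = 0
n(L, w) = 49 + L
s(F) = -2 + F (s(F) = F - 2 = -2 + F)
√(n(K, -122) + s(16)) = √((49 + 0) + (-2 + 16)) = √(49 + 14) = √63 = 3*√7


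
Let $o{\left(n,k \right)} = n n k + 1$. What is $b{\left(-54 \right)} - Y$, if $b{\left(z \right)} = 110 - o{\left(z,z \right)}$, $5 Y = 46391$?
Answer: $\frac{741474}{5} \approx 1.4829 \cdot 10^{5}$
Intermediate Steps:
$Y = \frac{46391}{5}$ ($Y = \frac{1}{5} \cdot 46391 = \frac{46391}{5} \approx 9278.2$)
$o{\left(n,k \right)} = 1 + k n^{2}$ ($o{\left(n,k \right)} = n^{2} k + 1 = k n^{2} + 1 = 1 + k n^{2}$)
$b{\left(z \right)} = 109 - z^{3}$ ($b{\left(z \right)} = 110 - \left(1 + z z^{2}\right) = 110 - \left(1 + z^{3}\right) = 109 - z^{3}$)
$b{\left(-54 \right)} - Y = \left(109 - \left(-54\right)^{3}\right) - \frac{46391}{5} = \left(109 - -157464\right) - \frac{46391}{5} = \left(109 + 157464\right) - \frac{46391}{5} = 157573 - \frac{46391}{5} = \frac{741474}{5}$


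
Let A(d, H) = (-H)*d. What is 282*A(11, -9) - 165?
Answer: 27753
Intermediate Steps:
A(d, H) = -H*d
282*A(11, -9) - 165 = 282*(-1*(-9)*11) - 165 = 282*99 - 165 = 27918 - 165 = 27753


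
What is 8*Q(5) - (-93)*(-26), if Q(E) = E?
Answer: -2378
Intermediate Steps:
8*Q(5) - (-93)*(-26) = 8*5 - (-93)*(-26) = 40 - 93*26 = 40 - 2418 = -2378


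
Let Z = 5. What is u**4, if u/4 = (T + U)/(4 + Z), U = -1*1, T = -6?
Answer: 614656/6561 ≈ 93.683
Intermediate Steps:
U = -1
u = -28/9 (u = 4*((-6 - 1)/(4 + 5)) = 4*(-7/9) = -28/9 ≈ -3.1111)
u**4 = (-28/9)**4 = 614656/6561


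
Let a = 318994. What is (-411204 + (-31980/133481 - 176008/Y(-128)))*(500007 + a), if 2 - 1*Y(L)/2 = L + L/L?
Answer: -5808594905599272340/17219049 ≈ -3.3734e+11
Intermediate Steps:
Y(L) = 2 - 2*L (Y(L) = 4 - 2*(L + L/L) = 4 - 2*(L + 1) = 4 - 2*(1 + L) = 4 + (-2 - 2*L) = 2 - 2*L)
(-411204 + (-31980/133481 - 176008/Y(-128)))*(500007 + a) = (-411204 + (-31980/133481 - 176008/(2 - 2*(-128))))*(500007 + 318994) = (-411204 + (-31980*1/133481 - 176008/(2 + 256)))*819001 = (-411204 + (-31980/133481 - 176008/258))*819001 = (-411204 + (-31980/133481 - 176008*1/258))*819001 = (-411204 + (-31980/133481 - 88004/129))*819001 = (-411204 - 11750987344/17219049)*819001 = -7092292812340/17219049*819001 = -5808594905599272340/17219049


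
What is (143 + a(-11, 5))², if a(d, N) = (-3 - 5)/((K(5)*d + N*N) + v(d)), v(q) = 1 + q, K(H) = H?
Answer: 512656/25 ≈ 20506.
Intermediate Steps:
a(d, N) = -8/(1 + N² + 6*d) (a(d, N) = (-3 - 5)/((5*d + N*N) + (1 + d)) = -8/((5*d + N²) + (1 + d)) = -8/((N² + 5*d) + (1 + d)) = -8/(1 + N² + 6*d))
(143 + a(-11, 5))² = (143 - 8/(1 + 5² + 6*(-11)))² = (143 - 8/(1 + 25 - 66))² = (143 - 8/(-40))² = (143 - 8*(-1/40))² = (143 + ⅕)² = (716/5)² = 512656/25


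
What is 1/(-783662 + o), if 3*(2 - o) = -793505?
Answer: -3/1557475 ≈ -1.9262e-6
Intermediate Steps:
o = 793511/3 (o = 2 - ⅓*(-793505) = 2 + 793505/3 = 793511/3 ≈ 2.6450e+5)
1/(-783662 + o) = 1/(-783662 + 793511/3) = 1/(-1557475/3) = -3/1557475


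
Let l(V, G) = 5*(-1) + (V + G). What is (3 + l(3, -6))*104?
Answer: -520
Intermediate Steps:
l(V, G) = -5 + G + V (l(V, G) = -5 + (G + V) = -5 + G + V)
(3 + l(3, -6))*104 = (3 + (-5 - 6 + 3))*104 = (3 - 8)*104 = -5*104 = -520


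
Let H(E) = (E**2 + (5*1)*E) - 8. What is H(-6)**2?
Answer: 4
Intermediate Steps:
H(E) = -8 + E**2 + 5*E (H(E) = (E**2 + 5*E) - 8 = -8 + E**2 + 5*E)
H(-6)**2 = (-8 + (-6)**2 + 5*(-6))**2 = (-8 + 36 - 30)**2 = (-2)**2 = 4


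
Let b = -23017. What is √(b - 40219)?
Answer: 2*I*√15809 ≈ 251.47*I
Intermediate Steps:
√(b - 40219) = √(-23017 - 40219) = √(-63236) = 2*I*√15809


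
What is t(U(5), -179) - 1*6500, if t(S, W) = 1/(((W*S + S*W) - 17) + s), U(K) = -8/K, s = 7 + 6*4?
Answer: -19070995/2934 ≈ -6500.0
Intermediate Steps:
s = 31 (s = 7 + 24 = 31)
t(S, W) = 1/(14 + 2*S*W) (t(S, W) = 1/(((W*S + S*W) - 17) + 31) = 1/(((S*W + S*W) - 17) + 31) = 1/((2*S*W - 17) + 31) = 1/((-17 + 2*S*W) + 31) = 1/(14 + 2*S*W))
t(U(5), -179) - 1*6500 = 1/(2*(7 - 8/5*(-179))) - 1*6500 = 1/(2*(7 - 8*⅕*(-179))) - 6500 = 1/(2*(7 - 8/5*(-179))) - 6500 = 1/(2*(7 + 1432/5)) - 6500 = 1/(2*(1467/5)) - 6500 = (½)*(5/1467) - 6500 = 5/2934 - 6500 = -19070995/2934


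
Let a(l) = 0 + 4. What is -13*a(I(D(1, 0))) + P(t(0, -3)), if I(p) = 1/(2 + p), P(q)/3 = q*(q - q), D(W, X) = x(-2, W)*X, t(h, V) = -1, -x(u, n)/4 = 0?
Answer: -52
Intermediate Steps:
x(u, n) = 0 (x(u, n) = -4*0 = 0)
D(W, X) = 0 (D(W, X) = 0*X = 0)
P(q) = 0 (P(q) = 3*(q*(q - q)) = 3*(q*0) = 3*0 = 0)
a(l) = 4
-13*a(I(D(1, 0))) + P(t(0, -3)) = -13*4 + 0 = -52 + 0 = -52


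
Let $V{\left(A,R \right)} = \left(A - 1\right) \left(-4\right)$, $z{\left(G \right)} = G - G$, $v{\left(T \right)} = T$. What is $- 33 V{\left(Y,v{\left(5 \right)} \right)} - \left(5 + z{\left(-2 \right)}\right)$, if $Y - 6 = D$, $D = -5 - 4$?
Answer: $-533$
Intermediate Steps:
$z{\left(G \right)} = 0$
$D = -9$
$Y = -3$ ($Y = 6 - 9 = -3$)
$V{\left(A,R \right)} = 4 - 4 A$ ($V{\left(A,R \right)} = \left(-1 + A\right) \left(-4\right) = 4 - 4 A$)
$- 33 V{\left(Y,v{\left(5 \right)} \right)} - \left(5 + z{\left(-2 \right)}\right) = - 33 \left(4 - -12\right) - 5 = - 33 \left(4 + 12\right) + \left(-5 + 0\right) = \left(-33\right) 16 - 5 = -528 - 5 = -533$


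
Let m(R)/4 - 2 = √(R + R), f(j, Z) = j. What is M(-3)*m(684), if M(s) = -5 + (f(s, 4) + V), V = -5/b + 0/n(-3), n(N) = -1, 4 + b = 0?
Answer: -54 - 162*√38 ≈ -1052.6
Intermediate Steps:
b = -4 (b = -4 + 0 = -4)
m(R) = 8 + 4*√2*√R (m(R) = 8 + 4*√(R + R) = 8 + 4*√(2*R) = 8 + 4*(√2*√R) = 8 + 4*√2*√R)
V = 5/4 (V = -5/(-4) + 0/(-1) = -5*(-¼) + 0*(-1) = 5/4 + 0 = 5/4 ≈ 1.2500)
M(s) = -15/4 + s (M(s) = -5 + (s + 5/4) = -5 + (5/4 + s) = -15/4 + s)
M(-3)*m(684) = (-15/4 - 3)*(8 + 4*√2*√684) = -27*(8 + 4*√2*(6*√19))/4 = -27*(8 + 24*√38)/4 = -54 - 162*√38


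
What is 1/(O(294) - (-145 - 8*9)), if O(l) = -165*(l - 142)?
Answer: -1/24863 ≈ -4.0220e-5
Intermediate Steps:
O(l) = 23430 - 165*l (O(l) = -165*(-142 + l) = 23430 - 165*l)
1/(O(294) - (-145 - 8*9)) = 1/((23430 - 165*294) - (-145 - 8*9)) = 1/((23430 - 48510) - (-145 - 72)) = 1/(-25080 - 1*(-217)) = 1/(-25080 + 217) = 1/(-24863) = -1/24863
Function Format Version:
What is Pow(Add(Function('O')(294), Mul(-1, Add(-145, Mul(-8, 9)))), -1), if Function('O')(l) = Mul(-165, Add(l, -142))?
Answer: Rational(-1, 24863) ≈ -4.0220e-5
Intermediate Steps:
Function('O')(l) = Add(23430, Mul(-165, l)) (Function('O')(l) = Mul(-165, Add(-142, l)) = Add(23430, Mul(-165, l)))
Pow(Add(Function('O')(294), Mul(-1, Add(-145, Mul(-8, 9)))), -1) = Pow(Add(Add(23430, Mul(-165, 294)), Mul(-1, Add(-145, Mul(-8, 9)))), -1) = Pow(Add(Add(23430, -48510), Mul(-1, Add(-145, -72))), -1) = Pow(Add(-25080, Mul(-1, -217)), -1) = Pow(Add(-25080, 217), -1) = Pow(-24863, -1) = Rational(-1, 24863)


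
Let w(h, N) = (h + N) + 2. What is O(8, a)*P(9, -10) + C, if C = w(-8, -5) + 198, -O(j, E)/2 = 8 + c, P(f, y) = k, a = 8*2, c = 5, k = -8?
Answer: 395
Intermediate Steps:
w(h, N) = 2 + N + h (w(h, N) = (N + h) + 2 = 2 + N + h)
a = 16
P(f, y) = -8
O(j, E) = -26 (O(j, E) = -2*(8 + 5) = -2*13 = -26)
C = 187 (C = (2 - 5 - 8) + 198 = -11 + 198 = 187)
O(8, a)*P(9, -10) + C = -26*(-8) + 187 = 208 + 187 = 395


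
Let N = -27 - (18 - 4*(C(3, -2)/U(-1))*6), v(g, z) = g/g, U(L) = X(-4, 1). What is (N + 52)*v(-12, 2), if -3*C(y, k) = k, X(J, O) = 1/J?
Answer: -57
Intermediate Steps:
U(L) = -¼ (U(L) = 1/(-4) = -¼)
C(y, k) = -k/3
v(g, z) = 1
N = -109 (N = -27 - (18 - 4*((-⅓*(-2))/(-¼))*6) = -27 - (18 - 4*((⅔)*(-4))*6) = -27 - (18 - 4*(-8/3)*6) = -27 - (18 - (-32)*6/3) = -27 - (18 - 1*(-64)) = -27 - (18 + 64) = -27 - 1*82 = -27 - 82 = -109)
(N + 52)*v(-12, 2) = (-109 + 52)*1 = -57*1 = -57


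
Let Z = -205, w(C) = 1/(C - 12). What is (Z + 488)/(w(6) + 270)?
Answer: 1698/1619 ≈ 1.0488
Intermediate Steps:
w(C) = 1/(-12 + C)
(Z + 488)/(w(6) + 270) = (-205 + 488)/(1/(-12 + 6) + 270) = 283/(1/(-6) + 270) = 283/(-⅙ + 270) = 283/(1619/6) = 283*(6/1619) = 1698/1619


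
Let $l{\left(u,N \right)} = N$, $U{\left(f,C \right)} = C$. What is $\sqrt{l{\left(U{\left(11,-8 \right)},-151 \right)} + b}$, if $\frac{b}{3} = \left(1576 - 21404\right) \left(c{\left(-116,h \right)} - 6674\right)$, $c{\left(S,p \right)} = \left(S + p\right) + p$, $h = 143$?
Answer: $\sqrt{386883785} \approx 19669.0$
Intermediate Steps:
$c{\left(S,p \right)} = S + 2 p$
$b = 386883936$ ($b = 3 \left(1576 - 21404\right) \left(\left(-116 + 2 \cdot 143\right) - 6674\right) = 3 \left(- 19828 \left(\left(-116 + 286\right) - 6674\right)\right) = 3 \left(- 19828 \left(170 - 6674\right)\right) = 3 \left(\left(-19828\right) \left(-6504\right)\right) = 3 \cdot 128961312 = 386883936$)
$\sqrt{l{\left(U{\left(11,-8 \right)},-151 \right)} + b} = \sqrt{-151 + 386883936} = \sqrt{386883785}$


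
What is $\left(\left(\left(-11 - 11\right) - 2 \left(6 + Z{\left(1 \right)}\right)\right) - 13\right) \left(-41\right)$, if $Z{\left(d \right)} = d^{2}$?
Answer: $2009$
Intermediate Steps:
$\left(\left(\left(-11 - 11\right) - 2 \left(6 + Z{\left(1 \right)}\right)\right) - 13\right) \left(-41\right) = \left(\left(\left(-11 - 11\right) - 2 \left(6 + 1^{2}\right)\right) - 13\right) \left(-41\right) = \left(\left(-22 - 2 \left(6 + 1\right)\right) - 13\right) \left(-41\right) = \left(\left(-22 - 14\right) - 13\right) \left(-41\right) = \left(-36 - 13\right) \left(-41\right) = \left(-49\right) \left(-41\right) = 2009$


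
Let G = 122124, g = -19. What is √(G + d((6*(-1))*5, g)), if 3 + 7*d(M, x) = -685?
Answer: 2*√1494815/7 ≈ 349.32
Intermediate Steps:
d(M, x) = -688/7 (d(M, x) = -3/7 + (⅐)*(-685) = -3/7 - 685/7 = -688/7)
√(G + d((6*(-1))*5, g)) = √(122124 - 688/7) = √(854180/7) = 2*√1494815/7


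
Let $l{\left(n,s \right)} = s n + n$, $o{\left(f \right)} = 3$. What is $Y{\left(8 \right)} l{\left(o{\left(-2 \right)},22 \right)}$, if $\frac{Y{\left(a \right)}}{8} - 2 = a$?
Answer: $5520$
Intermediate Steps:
$l{\left(n,s \right)} = n + n s$ ($l{\left(n,s \right)} = n s + n = n + n s$)
$Y{\left(a \right)} = 16 + 8 a$
$Y{\left(8 \right)} l{\left(o{\left(-2 \right)},22 \right)} = \left(16 + 8 \cdot 8\right) 3 \left(1 + 22\right) = \left(16 + 64\right) 3 \cdot 23 = 80 \cdot 69 = 5520$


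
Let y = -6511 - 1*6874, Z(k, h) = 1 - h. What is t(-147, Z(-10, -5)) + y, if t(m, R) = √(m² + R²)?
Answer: -13385 + 3*√2405 ≈ -13238.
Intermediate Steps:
y = -13385 (y = -6511 - 6874 = -13385)
t(m, R) = √(R² + m²)
t(-147, Z(-10, -5)) + y = √((1 - 1*(-5))² + (-147)²) - 13385 = √((1 + 5)² + 21609) - 13385 = √(6² + 21609) - 13385 = √(36 + 21609) - 13385 = √21645 - 13385 = 3*√2405 - 13385 = -13385 + 3*√2405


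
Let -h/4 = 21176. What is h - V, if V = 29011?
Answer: -113715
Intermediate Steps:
h = -84704 (h = -4*21176 = -84704)
h - V = -84704 - 1*29011 = -84704 - 29011 = -113715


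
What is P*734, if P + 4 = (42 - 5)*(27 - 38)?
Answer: -301674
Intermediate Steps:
P = -411 (P = -4 + (42 - 5)*(27 - 38) = -4 + 37*(-11) = -4 - 407 = -411)
P*734 = -411*734 = -301674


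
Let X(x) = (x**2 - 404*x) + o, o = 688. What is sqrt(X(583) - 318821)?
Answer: 4*I*sqrt(13361) ≈ 462.36*I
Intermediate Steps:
X(x) = 688 + x**2 - 404*x (X(x) = (x**2 - 404*x) + 688 = 688 + x**2 - 404*x)
sqrt(X(583) - 318821) = sqrt((688 + 583**2 - 404*583) - 318821) = sqrt((688 + 339889 - 235532) - 318821) = sqrt(105045 - 318821) = sqrt(-213776) = 4*I*sqrt(13361)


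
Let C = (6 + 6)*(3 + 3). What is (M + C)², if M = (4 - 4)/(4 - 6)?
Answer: 5184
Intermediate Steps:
C = 72 (C = 12*6 = 72)
M = 0 (M = 0/(-2) = 0*(-½) = 0)
(M + C)² = (0 + 72)² = 72² = 5184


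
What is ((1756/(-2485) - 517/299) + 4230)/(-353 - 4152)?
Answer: -3141143661/3347282575 ≈ -0.93842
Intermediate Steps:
((1756/(-2485) - 517/299) + 4230)/(-353 - 4152) = ((1756*(-1/2485) - 517*1/299) + 4230)/(-4505) = ((-1756/2485 - 517/299) + 4230)*(-1/4505) = (-1809789/743015 + 4230)*(-1/4505) = (3141143661/743015)*(-1/4505) = -3141143661/3347282575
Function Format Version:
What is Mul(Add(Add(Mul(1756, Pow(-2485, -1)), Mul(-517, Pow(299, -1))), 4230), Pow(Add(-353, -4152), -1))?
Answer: Rational(-3141143661, 3347282575) ≈ -0.93842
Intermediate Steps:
Mul(Add(Add(Mul(1756, Pow(-2485, -1)), Mul(-517, Pow(299, -1))), 4230), Pow(Add(-353, -4152), -1)) = Mul(Add(Add(Mul(1756, Rational(-1, 2485)), Mul(-517, Rational(1, 299))), 4230), Pow(-4505, -1)) = Mul(Add(Add(Rational(-1756, 2485), Rational(-517, 299)), 4230), Rational(-1, 4505)) = Mul(Add(Rational(-1809789, 743015), 4230), Rational(-1, 4505)) = Mul(Rational(3141143661, 743015), Rational(-1, 4505)) = Rational(-3141143661, 3347282575)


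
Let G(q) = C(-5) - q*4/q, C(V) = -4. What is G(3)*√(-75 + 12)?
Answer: -24*I*√7 ≈ -63.498*I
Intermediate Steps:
G(q) = -8 (G(q) = -4 - q*4/q = -4 - 1*4 = -4 - 4 = -8)
G(3)*√(-75 + 12) = -8*√(-75 + 12) = -24*I*√7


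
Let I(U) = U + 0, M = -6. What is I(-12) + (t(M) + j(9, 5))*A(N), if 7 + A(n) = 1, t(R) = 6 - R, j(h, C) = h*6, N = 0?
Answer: -408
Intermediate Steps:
j(h, C) = 6*h
I(U) = U
A(n) = -6 (A(n) = -7 + 1 = -6)
I(-12) + (t(M) + j(9, 5))*A(N) = -12 + ((6 - 1*(-6)) + 6*9)*(-6) = -12 + ((6 + 6) + 54)*(-6) = -12 + (12 + 54)*(-6) = -12 + 66*(-6) = -12 - 396 = -408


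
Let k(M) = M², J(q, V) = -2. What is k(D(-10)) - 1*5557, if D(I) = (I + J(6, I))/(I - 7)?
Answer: -1605829/289 ≈ -5556.5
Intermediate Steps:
D(I) = (-2 + I)/(-7 + I) (D(I) = (I - 2)/(I - 7) = (-2 + I)/(-7 + I))
k(D(-10)) - 1*5557 = ((-2 - 10)/(-7 - 10))² - 1*5557 = (-12/(-17))² - 5557 = (-1/17*(-12))² - 5557 = (12/17)² - 5557 = 144/289 - 5557 = -1605829/289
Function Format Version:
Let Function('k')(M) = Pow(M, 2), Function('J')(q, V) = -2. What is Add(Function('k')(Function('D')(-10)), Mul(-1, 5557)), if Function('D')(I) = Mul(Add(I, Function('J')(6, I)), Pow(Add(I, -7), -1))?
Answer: Rational(-1605829, 289) ≈ -5556.5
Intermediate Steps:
Function('D')(I) = Mul(Pow(Add(-7, I), -1), Add(-2, I)) (Function('D')(I) = Mul(Add(I, -2), Pow(Add(I, -7), -1)) = Mul(Add(-2, I), Pow(Add(-7, I), -1)) = Mul(Pow(Add(-7, I), -1), Add(-2, I)))
Add(Function('k')(Function('D')(-10)), Mul(-1, 5557)) = Add(Pow(Mul(Pow(Add(-7, -10), -1), Add(-2, -10)), 2), Mul(-1, 5557)) = Add(Pow(Mul(Pow(-17, -1), -12), 2), -5557) = Add(Pow(Mul(Rational(-1, 17), -12), 2), -5557) = Add(Pow(Rational(12, 17), 2), -5557) = Add(Rational(144, 289), -5557) = Rational(-1605829, 289)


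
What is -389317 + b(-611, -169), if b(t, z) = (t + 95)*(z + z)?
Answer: -214909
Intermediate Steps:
b(t, z) = 2*z*(95 + t) (b(t, z) = (95 + t)*(2*z) = 2*z*(95 + t))
-389317 + b(-611, -169) = -389317 + 2*(-169)*(95 - 611) = -389317 + 2*(-169)*(-516) = -389317 + 174408 = -214909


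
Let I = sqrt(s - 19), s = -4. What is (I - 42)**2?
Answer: (42 - I*sqrt(23))**2 ≈ 1741.0 - 402.85*I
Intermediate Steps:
I = I*sqrt(23) (I = sqrt(-4 - 19) = sqrt(-23) = I*sqrt(23) ≈ 4.7958*I)
(I - 42)**2 = (I*sqrt(23) - 42)**2 = (-42 + I*sqrt(23))**2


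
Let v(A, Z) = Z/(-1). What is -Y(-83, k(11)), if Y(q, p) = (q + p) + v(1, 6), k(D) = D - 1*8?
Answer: 86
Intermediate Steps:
k(D) = -8 + D (k(D) = D - 8 = -8 + D)
v(A, Z) = -Z (v(A, Z) = Z*(-1) = -Z)
Y(q, p) = -6 + p + q (Y(q, p) = (q + p) - 1*6 = (p + q) - 6 = -6 + p + q)
-Y(-83, k(11)) = -(-6 + (-8 + 11) - 83) = -(-6 + 3 - 83) = -1*(-86) = 86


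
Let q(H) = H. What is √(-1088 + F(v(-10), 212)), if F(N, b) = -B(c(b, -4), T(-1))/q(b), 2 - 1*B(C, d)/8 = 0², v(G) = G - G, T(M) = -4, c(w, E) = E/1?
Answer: 2*I*√764101/53 ≈ 32.986*I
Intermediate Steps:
c(w, E) = E (c(w, E) = E*1 = E)
v(G) = 0
B(C, d) = 16 (B(C, d) = 16 - 8*0² = 16 - 8*0 = 16 + 0 = 16)
F(N, b) = -16/b
√(-1088 + F(v(-10), 212)) = √(-1088 - 16/212) = √(-1088 - 16*1/212) = √(-1088 - 4/53) = √(-57668/53) = 2*I*√764101/53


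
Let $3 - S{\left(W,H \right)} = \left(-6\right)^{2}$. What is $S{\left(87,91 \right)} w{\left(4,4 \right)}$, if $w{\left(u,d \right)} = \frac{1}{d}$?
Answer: $- \frac{33}{4} \approx -8.25$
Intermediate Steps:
$S{\left(W,H \right)} = -33$ ($S{\left(W,H \right)} = 3 - \left(-6\right)^{2} = 3 - 36 = -33$)
$S{\left(87,91 \right)} w{\left(4,4 \right)} = - \frac{33}{4}$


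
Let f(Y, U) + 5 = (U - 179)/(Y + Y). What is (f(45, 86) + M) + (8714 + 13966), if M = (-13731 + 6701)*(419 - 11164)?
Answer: 2266800719/30 ≈ 7.5560e+7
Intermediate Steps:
f(Y, U) = -5 + (-179 + U)/(2*Y) (f(Y, U) = -5 + (U - 179)/(Y + Y) = -5 + (-179 + U)/((2*Y)) = -5 + (-179 + U)*(1/(2*Y)) = -5 + (-179 + U)/(2*Y))
M = 75537350 (M = -7030*(-10745) = 75537350)
(f(45, 86) + M) + (8714 + 13966) = ((1/2)*(-179 + 86 - 10*45)/45 + 75537350) + (8714 + 13966) = ((1/2)*(1/45)*(-179 + 86 - 450) + 75537350) + 22680 = ((1/2)*(1/45)*(-543) + 75537350) + 22680 = (-181/30 + 75537350) + 22680 = 2266120319/30 + 22680 = 2266800719/30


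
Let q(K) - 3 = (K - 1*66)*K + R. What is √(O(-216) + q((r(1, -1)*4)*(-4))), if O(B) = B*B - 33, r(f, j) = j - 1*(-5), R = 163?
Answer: √55109 ≈ 234.75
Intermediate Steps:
r(f, j) = 5 + j (r(f, j) = j + 5 = 5 + j)
q(K) = 166 + K*(-66 + K) (q(K) = 3 + ((K - 1*66)*K + 163) = 3 + ((K - 66)*K + 163) = 3 + ((-66 + K)*K + 163) = 3 + (K*(-66 + K) + 163) = 3 + (163 + K*(-66 + K)) = 166 + K*(-66 + K))
O(B) = -33 + B² (O(B) = B² - 33 = -33 + B²)
√(O(-216) + q((r(1, -1)*4)*(-4))) = √((-33 + (-216)²) + (166 + (((5 - 1)*4)*(-4))² - 66*(5 - 1)*4*(-4))) = √((-33 + 46656) + (166 + ((4*4)*(-4))² - 66*4*4*(-4))) = √(46623 + (166 + (16*(-4))² - 1056*(-4))) = √(46623 + (166 + (-64)² - 66*(-64))) = √(46623 + (166 + 4096 + 4224)) = √(46623 + 8486) = √55109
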